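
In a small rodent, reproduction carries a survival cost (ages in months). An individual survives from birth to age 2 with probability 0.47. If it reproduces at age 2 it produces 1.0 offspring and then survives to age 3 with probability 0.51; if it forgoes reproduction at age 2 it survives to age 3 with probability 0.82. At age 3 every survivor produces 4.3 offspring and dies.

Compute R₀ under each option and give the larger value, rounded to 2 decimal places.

breed at age 2: R₀ = 0.47 × (1.0 + 0.51 × 4.3) = 0.47 × 3.1930 = 1.5007
delay to age 3: R₀ = 0.47 × (0.82 × 4.3) = 0.47 × 3.5260 = 1.6572
Higher: delay to age 3 (1.6572).

1.66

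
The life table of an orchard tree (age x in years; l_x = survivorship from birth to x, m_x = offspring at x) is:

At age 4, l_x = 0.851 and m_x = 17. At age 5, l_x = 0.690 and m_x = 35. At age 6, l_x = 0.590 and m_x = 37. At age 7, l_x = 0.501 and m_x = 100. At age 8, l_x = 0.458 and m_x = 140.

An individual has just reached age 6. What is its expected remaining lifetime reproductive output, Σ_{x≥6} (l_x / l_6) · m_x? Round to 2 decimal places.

230.59

l_6 = 0.590. Conditional survival from age 6 to x is l_x / l_6.
  x=6: (0.590/0.590) × 37 = 37.0000
  x=7: (0.501/0.590) × 100 = 84.9153
  x=8: (0.458/0.590) × 140 = 108.6780
Sum = 37.0000 + 84.9153 + 108.6780 = 230.5932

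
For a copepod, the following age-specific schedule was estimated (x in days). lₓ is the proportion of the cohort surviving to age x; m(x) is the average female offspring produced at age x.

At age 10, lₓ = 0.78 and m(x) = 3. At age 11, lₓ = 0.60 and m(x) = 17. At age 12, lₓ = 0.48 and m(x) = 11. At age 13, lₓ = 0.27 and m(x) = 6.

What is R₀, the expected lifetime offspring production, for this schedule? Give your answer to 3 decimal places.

R₀ = Σ lₓ m(x):
  age 10: 0.78 × 3 = 2.3400
  age 11: 0.60 × 17 = 10.2000
  age 12: 0.48 × 11 = 5.2800
  age 13: 0.27 × 6 = 1.6200
R₀ = 2.3400 + 10.2000 + 5.2800 + 1.6200 = 19.4400

19.440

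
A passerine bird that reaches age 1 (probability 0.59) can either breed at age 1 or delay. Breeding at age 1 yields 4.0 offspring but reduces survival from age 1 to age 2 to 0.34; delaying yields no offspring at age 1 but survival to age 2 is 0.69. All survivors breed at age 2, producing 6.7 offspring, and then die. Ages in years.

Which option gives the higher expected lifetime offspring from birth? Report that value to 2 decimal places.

breed at age 1: R₀ = 0.59 × (4.0 + 0.34 × 6.7) = 0.59 × 6.2780 = 3.7040
delay to age 2: R₀ = 0.59 × (0.69 × 6.7) = 0.59 × 4.6230 = 2.7276
Higher: breed at age 1 (3.7040).

3.70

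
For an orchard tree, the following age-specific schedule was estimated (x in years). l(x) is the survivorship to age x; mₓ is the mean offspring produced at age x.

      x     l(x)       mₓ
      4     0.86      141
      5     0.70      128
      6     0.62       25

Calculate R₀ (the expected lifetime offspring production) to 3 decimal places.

R₀ = Σ l(x) mₓ:
  age 4: 0.86 × 141 = 121.2600
  age 5: 0.70 × 128 = 89.6000
  age 6: 0.62 × 25 = 15.5000
R₀ = 121.2600 + 89.6000 + 15.5000 = 226.3600

226.360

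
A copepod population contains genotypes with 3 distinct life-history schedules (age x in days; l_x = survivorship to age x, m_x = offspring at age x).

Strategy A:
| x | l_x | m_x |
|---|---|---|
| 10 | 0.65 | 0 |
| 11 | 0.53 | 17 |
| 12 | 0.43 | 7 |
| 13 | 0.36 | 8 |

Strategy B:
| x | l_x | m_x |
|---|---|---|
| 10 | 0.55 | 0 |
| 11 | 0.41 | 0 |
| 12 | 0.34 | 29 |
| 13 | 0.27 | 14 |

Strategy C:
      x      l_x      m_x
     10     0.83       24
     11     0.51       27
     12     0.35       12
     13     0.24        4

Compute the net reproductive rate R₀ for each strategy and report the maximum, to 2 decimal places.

Strategy A: R₀ = 0.65×0 + 0.53×17 + 0.43×7 + 0.36×8 = 14.9000
Strategy B: R₀ = 0.55×0 + 0.41×0 + 0.34×29 + 0.27×14 = 13.6400
Strategy C: R₀ = 0.83×24 + 0.51×27 + 0.35×12 + 0.24×4 = 38.8500
Highest R₀: strategy C with 38.8500.

38.85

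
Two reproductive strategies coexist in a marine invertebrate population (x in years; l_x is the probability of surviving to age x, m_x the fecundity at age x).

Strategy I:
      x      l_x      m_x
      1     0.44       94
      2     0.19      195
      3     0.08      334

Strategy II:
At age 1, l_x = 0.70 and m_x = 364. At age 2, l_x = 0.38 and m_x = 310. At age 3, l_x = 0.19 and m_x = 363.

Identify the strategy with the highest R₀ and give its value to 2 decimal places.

441.57

Strategy I: R₀ = 0.44×94 + 0.19×195 + 0.08×334 = 105.1300
Strategy II: R₀ = 0.70×364 + 0.38×310 + 0.19×363 = 441.5700
Highest R₀: strategy II with 441.5700.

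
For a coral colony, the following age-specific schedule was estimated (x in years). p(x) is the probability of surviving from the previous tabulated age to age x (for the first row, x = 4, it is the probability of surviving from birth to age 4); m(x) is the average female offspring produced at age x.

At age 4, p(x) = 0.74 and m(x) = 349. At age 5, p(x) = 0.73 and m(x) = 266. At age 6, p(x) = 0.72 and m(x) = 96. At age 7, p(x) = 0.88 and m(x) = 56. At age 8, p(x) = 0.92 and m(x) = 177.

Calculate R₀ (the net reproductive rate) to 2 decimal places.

Survivorship from birth: l_x = p_4·p_5·…·p_x.
  l_4 = 0.74000
  l_5 = 0.54020
  l_6 = 0.38894
  l_7 = 0.34227
  l_8 = 0.31489
R₀ = Σ l_x m(x):
  age 4: 0.74000 × 349 = 258.2600
  age 5: 0.54020 × 266 = 143.6932
  age 6: 0.38894 × 96 = 37.3382
  age 7: 0.34227 × 56 = 19.1671
  age 8: 0.31489 × 177 = 55.7355
R₀ = 258.2600 + 143.6932 + 37.3382 + 19.1671 + 55.7355 = 514.1941

514.19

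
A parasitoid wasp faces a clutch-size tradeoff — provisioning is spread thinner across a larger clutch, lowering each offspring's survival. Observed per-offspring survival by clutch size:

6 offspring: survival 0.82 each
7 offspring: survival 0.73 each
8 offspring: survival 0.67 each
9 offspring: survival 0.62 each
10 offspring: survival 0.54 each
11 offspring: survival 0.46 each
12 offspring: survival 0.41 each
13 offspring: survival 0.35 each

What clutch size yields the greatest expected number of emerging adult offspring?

Expected emerging adult offspring = c × s(c):
  c=6: 6 × 0.82 = 4.920
  c=7: 7 × 0.73 = 5.110
  c=8: 8 × 0.67 = 5.360
  c=9: 9 × 0.62 = 5.580
  c=10: 10 × 0.54 = 5.400
  c=11: 11 × 0.46 = 5.060
  c=12: 12 × 0.41 = 4.920
  c=13: 13 × 0.35 = 4.550
Maximum at c = 9 (5.580 emerging adult offspring).

9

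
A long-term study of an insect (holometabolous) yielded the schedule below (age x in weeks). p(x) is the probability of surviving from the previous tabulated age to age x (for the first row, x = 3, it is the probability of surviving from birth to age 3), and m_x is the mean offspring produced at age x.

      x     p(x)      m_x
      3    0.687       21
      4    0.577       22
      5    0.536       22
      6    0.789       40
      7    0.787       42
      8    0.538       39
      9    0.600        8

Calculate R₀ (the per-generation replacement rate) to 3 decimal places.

Survivorship from birth: l_x = p_3·p_4·…·p_x.
  l_3 = 0.68700
  l_4 = 0.39640
  l_5 = 0.21247
  l_6 = 0.16764
  l_7 = 0.13193
  l_8 = 0.07098
  l_9 = 0.04259
R₀ = Σ l_x m_x:
  age 3: 0.68700 × 21 = 14.4270
  age 4: 0.39640 × 22 = 8.7208
  age 5: 0.21247 × 22 = 4.6743
  age 6: 0.16764 × 40 = 6.7056
  age 7: 0.13193 × 42 = 5.5411
  age 8: 0.07098 × 39 = 2.7682
  age 9: 0.04259 × 8 = 0.3407
R₀ = 14.4270 + 8.7208 + 4.6743 + 6.7056 + 5.5411 + 2.7682 + 0.3407 = 43.1777

43.178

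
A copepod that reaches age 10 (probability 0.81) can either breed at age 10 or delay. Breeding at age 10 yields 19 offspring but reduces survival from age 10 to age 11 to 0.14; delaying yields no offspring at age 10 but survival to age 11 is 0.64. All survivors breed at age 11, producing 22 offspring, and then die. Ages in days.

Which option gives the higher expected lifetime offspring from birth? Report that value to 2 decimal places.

17.88

breed at age 10: R₀ = 0.81 × (19 + 0.14 × 22) = 0.81 × 22.0800 = 17.8848
delay to age 11: R₀ = 0.81 × (0.64 × 22) = 0.81 × 14.0800 = 11.4048
Higher: breed at age 10 (17.8848).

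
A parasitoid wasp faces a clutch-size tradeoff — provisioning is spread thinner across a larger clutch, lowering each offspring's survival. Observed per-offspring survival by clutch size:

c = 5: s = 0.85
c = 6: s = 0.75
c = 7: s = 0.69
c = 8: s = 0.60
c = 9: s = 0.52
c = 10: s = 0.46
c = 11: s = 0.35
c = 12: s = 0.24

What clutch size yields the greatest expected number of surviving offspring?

7

Expected surviving offspring = c × s(c):
  c=5: 5 × 0.85 = 4.250
  c=6: 6 × 0.75 = 4.500
  c=7: 7 × 0.69 = 4.830
  c=8: 8 × 0.60 = 4.800
  c=9: 9 × 0.52 = 4.680
  c=10: 10 × 0.46 = 4.600
  c=11: 11 × 0.35 = 3.850
  c=12: 12 × 0.24 = 2.880
Maximum at c = 7 (4.830 surviving offspring).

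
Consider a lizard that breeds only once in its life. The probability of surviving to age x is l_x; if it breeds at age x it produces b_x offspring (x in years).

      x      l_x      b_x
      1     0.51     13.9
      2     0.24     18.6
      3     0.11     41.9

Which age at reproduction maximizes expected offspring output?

1

Expected offspring if breeding at age x = l_x × b_x:
  age 1: 0.51 × 13.9 = 7.089
  age 2: 0.24 × 18.6 = 4.464
  age 3: 0.11 × 41.9 = 4.609
Maximum at age 1 (7.089).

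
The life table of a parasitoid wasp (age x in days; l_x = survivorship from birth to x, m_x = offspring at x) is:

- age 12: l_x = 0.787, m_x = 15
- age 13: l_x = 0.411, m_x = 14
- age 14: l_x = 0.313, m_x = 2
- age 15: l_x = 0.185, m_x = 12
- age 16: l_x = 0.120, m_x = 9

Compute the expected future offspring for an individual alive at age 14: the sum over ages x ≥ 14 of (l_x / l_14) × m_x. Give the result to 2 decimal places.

12.54

l_14 = 0.313. Conditional survival from age 14 to x is l_x / l_14.
  x=14: (0.313/0.313) × 2 = 2.0000
  x=15: (0.185/0.313) × 12 = 7.0927
  x=16: (0.120/0.313) × 9 = 3.4505
Sum = 2.0000 + 7.0927 + 3.4505 = 12.5431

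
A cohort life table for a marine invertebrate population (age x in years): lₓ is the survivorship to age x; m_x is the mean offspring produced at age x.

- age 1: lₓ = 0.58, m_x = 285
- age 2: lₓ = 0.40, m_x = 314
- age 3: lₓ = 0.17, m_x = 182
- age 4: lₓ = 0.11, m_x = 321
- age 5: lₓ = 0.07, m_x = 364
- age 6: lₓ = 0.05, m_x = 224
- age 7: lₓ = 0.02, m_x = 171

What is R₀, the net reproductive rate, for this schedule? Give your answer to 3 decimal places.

397.250

R₀ = Σ lₓ m_x:
  age 1: 0.58 × 285 = 165.3000
  age 2: 0.40 × 314 = 125.6000
  age 3: 0.17 × 182 = 30.9400
  age 4: 0.11 × 321 = 35.3100
  age 5: 0.07 × 364 = 25.4800
  age 6: 0.05 × 224 = 11.2000
  age 7: 0.02 × 171 = 3.4200
R₀ = 165.3000 + 125.6000 + 30.9400 + 35.3100 + 25.4800 + 11.2000 + 3.4200 = 397.2500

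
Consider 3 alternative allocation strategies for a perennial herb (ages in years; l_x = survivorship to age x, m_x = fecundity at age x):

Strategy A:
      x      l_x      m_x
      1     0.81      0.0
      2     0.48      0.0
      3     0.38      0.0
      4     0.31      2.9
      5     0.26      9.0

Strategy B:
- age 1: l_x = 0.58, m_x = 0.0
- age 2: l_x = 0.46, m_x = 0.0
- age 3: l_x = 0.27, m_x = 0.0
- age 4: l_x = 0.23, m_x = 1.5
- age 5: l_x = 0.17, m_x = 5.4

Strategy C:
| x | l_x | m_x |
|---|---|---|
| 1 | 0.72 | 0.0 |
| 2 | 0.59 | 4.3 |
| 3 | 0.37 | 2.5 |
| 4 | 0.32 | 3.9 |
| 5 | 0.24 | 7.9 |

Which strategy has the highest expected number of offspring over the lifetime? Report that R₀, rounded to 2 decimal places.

6.61

Strategy A: R₀ = 0.81×0.0 + 0.48×0.0 + 0.38×0.0 + 0.31×2.9 + 0.26×9.0 = 3.2390
Strategy B: R₀ = 0.58×0.0 + 0.46×0.0 + 0.27×0.0 + 0.23×1.5 + 0.17×5.4 = 1.2630
Strategy C: R₀ = 0.72×0.0 + 0.59×4.3 + 0.37×2.5 + 0.32×3.9 + 0.24×7.9 = 6.6060
Highest R₀: strategy C with 6.6060.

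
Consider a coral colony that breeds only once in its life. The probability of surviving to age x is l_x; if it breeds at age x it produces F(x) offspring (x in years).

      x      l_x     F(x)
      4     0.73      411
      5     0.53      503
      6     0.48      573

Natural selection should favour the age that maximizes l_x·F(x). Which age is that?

4

Expected offspring if breeding at age x = l_x × F(x):
  age 4: 0.73 × 411 = 300.030
  age 5: 0.53 × 503 = 266.590
  age 6: 0.48 × 573 = 275.040
Maximum at age 4 (300.030).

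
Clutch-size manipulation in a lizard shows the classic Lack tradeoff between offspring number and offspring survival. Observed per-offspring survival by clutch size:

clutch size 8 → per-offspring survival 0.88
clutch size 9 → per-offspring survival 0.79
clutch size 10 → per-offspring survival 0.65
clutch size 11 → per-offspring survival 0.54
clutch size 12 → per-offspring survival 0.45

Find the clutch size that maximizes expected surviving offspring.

Expected surviving offspring = c × s(c):
  c=8: 8 × 0.88 = 7.040
  c=9: 9 × 0.79 = 7.110
  c=10: 10 × 0.65 = 6.500
  c=11: 11 × 0.54 = 5.940
  c=12: 12 × 0.45 = 5.400
Maximum at c = 9 (7.110 surviving offspring).

9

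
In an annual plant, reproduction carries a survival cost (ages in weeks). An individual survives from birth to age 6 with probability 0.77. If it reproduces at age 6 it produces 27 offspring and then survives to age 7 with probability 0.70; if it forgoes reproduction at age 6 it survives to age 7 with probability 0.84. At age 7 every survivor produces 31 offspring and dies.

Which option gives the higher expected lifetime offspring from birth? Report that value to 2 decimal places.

breed at age 6: R₀ = 0.77 × (27 + 0.70 × 31) = 0.77 × 48.7000 = 37.4990
delay to age 7: R₀ = 0.77 × (0.84 × 31) = 0.77 × 26.0400 = 20.0508
Higher: breed at age 6 (37.4990).

37.50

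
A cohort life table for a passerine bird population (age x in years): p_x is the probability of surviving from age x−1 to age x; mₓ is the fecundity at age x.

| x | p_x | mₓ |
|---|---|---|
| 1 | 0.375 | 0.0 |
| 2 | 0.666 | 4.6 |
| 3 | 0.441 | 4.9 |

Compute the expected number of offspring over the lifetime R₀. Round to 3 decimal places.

1.689

Survivorship from birth: l_x = p_1·p_2·…·p_x.
  l_1 = 0.37500
  l_2 = 0.24975
  l_3 = 0.11014
R₀ = Σ l_x mₓ:
  age 1: 0.37500 × 0.0 = 0.0000
  age 2: 0.24975 × 4.6 = 1.1488
  age 3: 0.11014 × 4.9 = 0.5397
R₀ = 0.0000 + 1.1488 + 0.5397 = 1.6885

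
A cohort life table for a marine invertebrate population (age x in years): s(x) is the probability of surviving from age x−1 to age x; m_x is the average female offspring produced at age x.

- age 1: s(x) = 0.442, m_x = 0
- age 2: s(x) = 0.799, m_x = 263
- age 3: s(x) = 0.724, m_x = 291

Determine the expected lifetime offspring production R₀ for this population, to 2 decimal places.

167.29

Survivorship from birth: l_x = s_1·s_2·…·s_x.
  l_1 = 0.44200
  l_2 = 0.35316
  l_3 = 0.25569
R₀ = Σ l_x m_x:
  age 1: 0.44200 × 0 = 0.0000
  age 2: 0.35316 × 263 = 92.8811
  age 3: 0.25569 × 291 = 74.4058
R₀ = 0.0000 + 92.8811 + 74.4058 = 167.2869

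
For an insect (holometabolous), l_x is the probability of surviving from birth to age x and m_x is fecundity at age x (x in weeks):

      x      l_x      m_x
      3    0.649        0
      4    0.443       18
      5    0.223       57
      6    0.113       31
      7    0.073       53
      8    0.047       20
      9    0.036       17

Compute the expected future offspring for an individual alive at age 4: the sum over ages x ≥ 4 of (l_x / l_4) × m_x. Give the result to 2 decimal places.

l_4 = 0.443. Conditional survival from age 4 to x is l_x / l_4.
  x=4: (0.443/0.443) × 18 = 18.0000
  x=5: (0.223/0.443) × 57 = 28.6930
  x=6: (0.113/0.443) × 31 = 7.9074
  x=7: (0.073/0.443) × 53 = 8.7336
  x=8: (0.047/0.443) × 20 = 2.1219
  x=9: (0.036/0.443) × 17 = 1.3815
Sum = 18.0000 + 28.6930 + 7.9074 + 8.7336 + 2.1219 + 1.3815 = 66.8375

66.84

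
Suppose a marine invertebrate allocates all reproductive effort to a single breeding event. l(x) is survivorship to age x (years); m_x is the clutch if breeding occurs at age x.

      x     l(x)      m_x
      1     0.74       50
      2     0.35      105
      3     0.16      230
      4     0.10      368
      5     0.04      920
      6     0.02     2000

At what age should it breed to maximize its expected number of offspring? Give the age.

6

Expected offspring if breeding at age x = l(x) × m_x:
  age 1: 0.74 × 50 = 37.000
  age 2: 0.35 × 105 = 36.750
  age 3: 0.16 × 230 = 36.800
  age 4: 0.10 × 368 = 36.800
  age 5: 0.04 × 920 = 36.800
  age 6: 0.02 × 2000 = 40.000
Maximum at age 6 (40.000).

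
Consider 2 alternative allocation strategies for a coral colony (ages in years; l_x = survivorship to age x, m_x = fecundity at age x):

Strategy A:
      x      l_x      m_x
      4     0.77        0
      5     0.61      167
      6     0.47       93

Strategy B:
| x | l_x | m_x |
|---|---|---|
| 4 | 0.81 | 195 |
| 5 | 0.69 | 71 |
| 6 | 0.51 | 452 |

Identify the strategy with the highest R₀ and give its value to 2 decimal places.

Strategy A: R₀ = 0.77×0 + 0.61×167 + 0.47×93 = 145.5800
Strategy B: R₀ = 0.81×195 + 0.69×71 + 0.51×452 = 437.4600
Highest R₀: strategy B with 437.4600.

437.46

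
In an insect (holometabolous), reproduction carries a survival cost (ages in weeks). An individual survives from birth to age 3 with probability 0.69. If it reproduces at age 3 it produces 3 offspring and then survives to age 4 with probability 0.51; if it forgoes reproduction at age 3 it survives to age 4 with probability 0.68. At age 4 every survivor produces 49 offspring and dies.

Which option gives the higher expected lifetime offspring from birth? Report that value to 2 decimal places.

22.99

breed at age 3: R₀ = 0.69 × (3 + 0.51 × 49) = 0.69 × 27.9900 = 19.3131
delay to age 4: R₀ = 0.69 × (0.68 × 49) = 0.69 × 33.3200 = 22.9908
Higher: delay to age 4 (22.9908).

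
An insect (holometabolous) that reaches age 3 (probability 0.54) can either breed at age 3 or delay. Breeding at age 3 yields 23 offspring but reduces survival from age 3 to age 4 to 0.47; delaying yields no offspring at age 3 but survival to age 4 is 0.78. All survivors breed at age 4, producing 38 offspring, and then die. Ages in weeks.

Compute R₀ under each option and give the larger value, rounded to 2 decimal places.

22.06

breed at age 3: R₀ = 0.54 × (23 + 0.47 × 38) = 0.54 × 40.8600 = 22.0644
delay to age 4: R₀ = 0.54 × (0.78 × 38) = 0.54 × 29.6400 = 16.0056
Higher: breed at age 3 (22.0644).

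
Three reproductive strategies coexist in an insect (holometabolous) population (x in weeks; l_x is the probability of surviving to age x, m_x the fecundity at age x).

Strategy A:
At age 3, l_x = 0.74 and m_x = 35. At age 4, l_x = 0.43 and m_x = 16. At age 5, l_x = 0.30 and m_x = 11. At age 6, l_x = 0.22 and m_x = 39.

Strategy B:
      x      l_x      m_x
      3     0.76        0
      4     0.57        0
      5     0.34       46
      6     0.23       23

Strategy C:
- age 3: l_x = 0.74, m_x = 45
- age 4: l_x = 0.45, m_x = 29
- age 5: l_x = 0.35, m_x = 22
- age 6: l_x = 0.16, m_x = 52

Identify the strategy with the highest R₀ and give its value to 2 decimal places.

62.37

Strategy A: R₀ = 0.74×35 + 0.43×16 + 0.30×11 + 0.22×39 = 44.6600
Strategy B: R₀ = 0.76×0 + 0.57×0 + 0.34×46 + 0.23×23 = 20.9300
Strategy C: R₀ = 0.74×45 + 0.45×29 + 0.35×22 + 0.16×52 = 62.3700
Highest R₀: strategy C with 62.3700.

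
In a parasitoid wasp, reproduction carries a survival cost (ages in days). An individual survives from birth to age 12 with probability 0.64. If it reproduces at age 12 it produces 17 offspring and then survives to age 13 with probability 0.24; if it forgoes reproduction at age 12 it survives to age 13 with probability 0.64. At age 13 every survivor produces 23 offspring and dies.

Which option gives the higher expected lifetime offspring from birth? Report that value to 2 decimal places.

breed at age 12: R₀ = 0.64 × (17 + 0.24 × 23) = 0.64 × 22.5200 = 14.4128
delay to age 13: R₀ = 0.64 × (0.64 × 23) = 0.64 × 14.7200 = 9.4208
Higher: breed at age 12 (14.4128).

14.41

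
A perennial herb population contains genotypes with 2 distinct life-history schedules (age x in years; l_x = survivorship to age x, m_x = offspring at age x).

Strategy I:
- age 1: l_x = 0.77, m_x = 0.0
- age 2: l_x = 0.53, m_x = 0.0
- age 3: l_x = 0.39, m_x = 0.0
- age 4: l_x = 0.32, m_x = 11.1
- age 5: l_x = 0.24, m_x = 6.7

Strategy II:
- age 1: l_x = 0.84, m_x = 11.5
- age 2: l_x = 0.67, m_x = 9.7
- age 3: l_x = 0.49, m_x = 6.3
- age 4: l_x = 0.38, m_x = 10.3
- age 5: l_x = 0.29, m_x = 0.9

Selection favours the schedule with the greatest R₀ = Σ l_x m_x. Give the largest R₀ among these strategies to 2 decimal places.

Strategy I: R₀ = 0.77×0.0 + 0.53×0.0 + 0.39×0.0 + 0.32×11.1 + 0.24×6.7 = 5.1600
Strategy II: R₀ = 0.84×11.5 + 0.67×9.7 + 0.49×6.3 + 0.38×10.3 + 0.29×0.9 = 23.4210
Highest R₀: strategy II with 23.4210.

23.42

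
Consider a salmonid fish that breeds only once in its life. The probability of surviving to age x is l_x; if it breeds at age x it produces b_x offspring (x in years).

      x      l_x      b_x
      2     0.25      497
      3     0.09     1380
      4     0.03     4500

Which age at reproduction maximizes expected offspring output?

4

Expected offspring if breeding at age x = l_x × b_x:
  age 2: 0.25 × 497 = 124.250
  age 3: 0.09 × 1380 = 124.200
  age 4: 0.03 × 4500 = 135.000
Maximum at age 4 (135.000).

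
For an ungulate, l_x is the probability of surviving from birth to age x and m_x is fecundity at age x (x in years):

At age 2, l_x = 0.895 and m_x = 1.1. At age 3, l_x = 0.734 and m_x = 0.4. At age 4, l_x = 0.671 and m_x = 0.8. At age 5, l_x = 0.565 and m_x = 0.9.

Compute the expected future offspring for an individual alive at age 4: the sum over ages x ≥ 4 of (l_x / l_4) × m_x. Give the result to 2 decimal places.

l_4 = 0.671. Conditional survival from age 4 to x is l_x / l_4.
  x=4: (0.671/0.671) × 0.8 = 0.8000
  x=5: (0.565/0.671) × 0.9 = 0.7578
Sum = 0.8000 + 0.7578 = 1.5578

1.56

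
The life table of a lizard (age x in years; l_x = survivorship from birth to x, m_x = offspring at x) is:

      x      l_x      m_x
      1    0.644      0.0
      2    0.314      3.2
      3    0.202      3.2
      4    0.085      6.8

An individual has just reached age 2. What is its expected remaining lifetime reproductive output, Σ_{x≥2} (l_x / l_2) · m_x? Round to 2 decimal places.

l_2 = 0.314. Conditional survival from age 2 to x is l_x / l_2.
  x=2: (0.314/0.314) × 3.2 = 3.2000
  x=3: (0.202/0.314) × 3.2 = 2.0586
  x=4: (0.085/0.314) × 6.8 = 1.8408
Sum = 3.2000 + 2.0586 + 1.8408 = 7.0994

7.10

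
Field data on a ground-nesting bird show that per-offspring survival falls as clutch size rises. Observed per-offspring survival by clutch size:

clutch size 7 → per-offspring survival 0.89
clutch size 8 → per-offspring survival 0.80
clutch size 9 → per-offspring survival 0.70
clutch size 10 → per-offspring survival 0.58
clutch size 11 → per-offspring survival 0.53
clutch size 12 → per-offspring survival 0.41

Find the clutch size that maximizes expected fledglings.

Expected fledglings = c × s(c):
  c=7: 7 × 0.89 = 6.230
  c=8: 8 × 0.80 = 6.400
  c=9: 9 × 0.70 = 6.300
  c=10: 10 × 0.58 = 5.800
  c=11: 11 × 0.53 = 5.830
  c=12: 12 × 0.41 = 4.920
Maximum at c = 8 (6.400 fledglings).

8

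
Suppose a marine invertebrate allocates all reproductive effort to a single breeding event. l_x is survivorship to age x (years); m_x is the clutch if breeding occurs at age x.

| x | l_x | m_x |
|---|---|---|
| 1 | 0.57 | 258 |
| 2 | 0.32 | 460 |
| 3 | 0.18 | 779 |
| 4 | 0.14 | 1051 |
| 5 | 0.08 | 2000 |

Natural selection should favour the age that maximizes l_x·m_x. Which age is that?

Expected offspring if breeding at age x = l_x × m_x:
  age 1: 0.57 × 258 = 147.060
  age 2: 0.32 × 460 = 147.200
  age 3: 0.18 × 779 = 140.220
  age 4: 0.14 × 1051 = 147.140
  age 5: 0.08 × 2000 = 160.000
Maximum at age 5 (160.000).

5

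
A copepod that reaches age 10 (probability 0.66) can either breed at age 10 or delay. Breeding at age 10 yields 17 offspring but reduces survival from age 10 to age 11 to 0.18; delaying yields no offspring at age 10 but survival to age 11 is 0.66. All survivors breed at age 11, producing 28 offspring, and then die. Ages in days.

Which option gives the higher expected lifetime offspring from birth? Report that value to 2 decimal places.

breed at age 10: R₀ = 0.66 × (17 + 0.18 × 28) = 0.66 × 22.0400 = 14.5464
delay to age 11: R₀ = 0.66 × (0.66 × 28) = 0.66 × 18.4800 = 12.1968
Higher: breed at age 10 (14.5464).

14.55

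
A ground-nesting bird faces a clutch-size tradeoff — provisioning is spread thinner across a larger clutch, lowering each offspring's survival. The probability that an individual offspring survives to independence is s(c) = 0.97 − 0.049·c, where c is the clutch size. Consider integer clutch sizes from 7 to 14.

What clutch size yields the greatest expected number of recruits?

Expected recruits = c × s(c):
  c=7: 7 × 0.627 = 4.389
  c=8: 8 × 0.578 = 4.624
  c=9: 9 × 0.529 = 4.761
  c=10: 10 × 0.480 = 4.800
  c=11: 11 × 0.431 = 4.741
  c=12: 12 × 0.382 = 4.584
  c=13: 13 × 0.333 = 4.329
  c=14: 14 × 0.284 = 3.976
Maximum at c = 10 (4.800 recruits).

10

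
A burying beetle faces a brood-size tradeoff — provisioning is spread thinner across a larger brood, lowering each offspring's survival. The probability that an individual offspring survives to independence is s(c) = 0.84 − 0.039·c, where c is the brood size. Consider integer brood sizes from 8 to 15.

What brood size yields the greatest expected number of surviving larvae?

Expected surviving larvae = c × s(c):
  c=8: 8 × 0.528 = 4.224
  c=9: 9 × 0.489 = 4.401
  c=10: 10 × 0.450 = 4.500
  c=11: 11 × 0.411 = 4.521
  c=12: 12 × 0.372 = 4.464
  c=13: 13 × 0.333 = 4.329
  c=14: 14 × 0.294 = 4.116
  c=15: 15 × 0.255 = 3.825
Maximum at c = 11 (4.521 surviving larvae).

11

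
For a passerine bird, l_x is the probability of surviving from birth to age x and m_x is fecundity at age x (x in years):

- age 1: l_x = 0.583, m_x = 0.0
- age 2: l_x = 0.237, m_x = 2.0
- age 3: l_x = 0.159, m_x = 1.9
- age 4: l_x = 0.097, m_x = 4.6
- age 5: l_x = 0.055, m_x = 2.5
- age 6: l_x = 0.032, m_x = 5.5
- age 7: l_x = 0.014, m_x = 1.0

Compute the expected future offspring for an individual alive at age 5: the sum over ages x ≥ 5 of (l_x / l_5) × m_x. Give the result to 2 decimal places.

l_5 = 0.055. Conditional survival from age 5 to x is l_x / l_5.
  x=5: (0.055/0.055) × 2.5 = 2.5000
  x=6: (0.032/0.055) × 5.5 = 3.2000
  x=7: (0.014/0.055) × 1.0 = 0.2545
Sum = 2.5000 + 3.2000 + 0.2545 = 5.9545

5.95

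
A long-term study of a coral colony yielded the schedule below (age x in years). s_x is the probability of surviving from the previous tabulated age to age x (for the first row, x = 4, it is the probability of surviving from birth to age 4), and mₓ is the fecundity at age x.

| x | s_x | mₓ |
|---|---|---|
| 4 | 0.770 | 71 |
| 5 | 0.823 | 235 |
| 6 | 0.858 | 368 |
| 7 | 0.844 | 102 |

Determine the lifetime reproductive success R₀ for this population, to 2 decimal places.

450.49

Survivorship from birth: l_x = s_4·s_5·…·s_x.
  l_4 = 0.77000
  l_5 = 0.63371
  l_6 = 0.54372
  l_7 = 0.45890
R₀ = Σ l_x mₓ:
  age 4: 0.77000 × 71 = 54.6700
  age 5: 0.63371 × 235 = 148.9219
  age 6: 0.54372 × 368 = 200.0890
  age 7: 0.45890 × 102 = 46.8078
R₀ = 54.6700 + 148.9219 + 200.0890 + 46.8078 = 450.4886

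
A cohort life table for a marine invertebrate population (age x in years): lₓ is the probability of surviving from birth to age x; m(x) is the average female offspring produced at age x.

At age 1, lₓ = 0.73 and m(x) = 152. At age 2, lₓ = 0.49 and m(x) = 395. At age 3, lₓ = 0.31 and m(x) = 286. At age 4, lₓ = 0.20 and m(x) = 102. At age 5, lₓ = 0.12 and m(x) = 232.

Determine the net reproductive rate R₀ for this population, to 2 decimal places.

R₀ = Σ lₓ m(x):
  age 1: 0.73 × 152 = 110.9600
  age 2: 0.49 × 395 = 193.5500
  age 3: 0.31 × 286 = 88.6600
  age 4: 0.20 × 102 = 20.4000
  age 5: 0.12 × 232 = 27.8400
R₀ = 110.9600 + 193.5500 + 88.6600 + 20.4000 + 27.8400 = 441.4100

441.41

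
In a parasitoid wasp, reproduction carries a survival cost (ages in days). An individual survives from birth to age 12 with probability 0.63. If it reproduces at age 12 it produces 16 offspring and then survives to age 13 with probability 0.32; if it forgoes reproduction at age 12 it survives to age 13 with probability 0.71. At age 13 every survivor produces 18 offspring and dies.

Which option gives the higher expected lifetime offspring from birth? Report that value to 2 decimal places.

breed at age 12: R₀ = 0.63 × (16 + 0.32 × 18) = 0.63 × 21.7600 = 13.7088
delay to age 13: R₀ = 0.63 × (0.71 × 18) = 0.63 × 12.7800 = 8.0514
Higher: breed at age 12 (13.7088).

13.71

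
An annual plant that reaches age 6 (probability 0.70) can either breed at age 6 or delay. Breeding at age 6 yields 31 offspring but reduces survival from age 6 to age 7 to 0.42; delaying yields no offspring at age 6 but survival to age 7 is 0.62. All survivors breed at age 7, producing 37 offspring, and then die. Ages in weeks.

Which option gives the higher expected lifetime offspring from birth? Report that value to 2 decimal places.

32.58

breed at age 6: R₀ = 0.70 × (31 + 0.42 × 37) = 0.70 × 46.5400 = 32.5780
delay to age 7: R₀ = 0.70 × (0.62 × 37) = 0.70 × 22.9400 = 16.0580
Higher: breed at age 6 (32.5780).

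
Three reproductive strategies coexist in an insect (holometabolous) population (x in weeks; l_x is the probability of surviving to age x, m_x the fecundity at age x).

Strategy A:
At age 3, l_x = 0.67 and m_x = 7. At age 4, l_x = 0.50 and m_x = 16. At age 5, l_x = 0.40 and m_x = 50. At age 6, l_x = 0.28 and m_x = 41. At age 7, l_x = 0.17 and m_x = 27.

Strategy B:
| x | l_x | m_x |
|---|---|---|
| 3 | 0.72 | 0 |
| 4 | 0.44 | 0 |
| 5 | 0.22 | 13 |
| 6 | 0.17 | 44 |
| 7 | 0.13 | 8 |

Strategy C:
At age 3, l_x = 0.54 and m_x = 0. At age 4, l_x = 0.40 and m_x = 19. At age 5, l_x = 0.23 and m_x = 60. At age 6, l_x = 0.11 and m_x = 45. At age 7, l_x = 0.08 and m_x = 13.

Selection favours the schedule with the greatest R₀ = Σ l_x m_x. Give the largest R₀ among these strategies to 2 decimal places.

48.76

Strategy A: R₀ = 0.67×7 + 0.50×16 + 0.40×50 + 0.28×41 + 0.17×27 = 48.7600
Strategy B: R₀ = 0.72×0 + 0.44×0 + 0.22×13 + 0.17×44 + 0.13×8 = 11.3800
Strategy C: R₀ = 0.54×0 + 0.40×19 + 0.23×60 + 0.11×45 + 0.08×13 = 27.3900
Highest R₀: strategy A with 48.7600.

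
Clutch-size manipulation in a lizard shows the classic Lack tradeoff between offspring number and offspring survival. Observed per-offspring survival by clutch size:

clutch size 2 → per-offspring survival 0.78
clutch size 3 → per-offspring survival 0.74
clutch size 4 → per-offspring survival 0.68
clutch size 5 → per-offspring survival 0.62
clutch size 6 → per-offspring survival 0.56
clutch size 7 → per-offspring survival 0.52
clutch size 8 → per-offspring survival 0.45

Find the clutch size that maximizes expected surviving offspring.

7

Expected surviving offspring = c × s(c):
  c=2: 2 × 0.78 = 1.560
  c=3: 3 × 0.74 = 2.220
  c=4: 4 × 0.68 = 2.720
  c=5: 5 × 0.62 = 3.100
  c=6: 6 × 0.56 = 3.360
  c=7: 7 × 0.52 = 3.640
  c=8: 8 × 0.45 = 3.600
Maximum at c = 7 (3.640 surviving offspring).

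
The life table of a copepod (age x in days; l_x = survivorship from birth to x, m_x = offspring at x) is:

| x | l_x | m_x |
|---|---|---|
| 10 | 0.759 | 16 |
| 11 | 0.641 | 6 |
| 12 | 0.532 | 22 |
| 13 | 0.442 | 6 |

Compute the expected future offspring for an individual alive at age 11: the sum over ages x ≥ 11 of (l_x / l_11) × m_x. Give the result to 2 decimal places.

28.40

l_11 = 0.641. Conditional survival from age 11 to x is l_x / l_11.
  x=11: (0.641/0.641) × 6 = 6.0000
  x=12: (0.532/0.641) × 22 = 18.2590
  x=13: (0.442/0.641) × 6 = 4.1373
Sum = 6.0000 + 18.2590 + 4.1373 = 28.3963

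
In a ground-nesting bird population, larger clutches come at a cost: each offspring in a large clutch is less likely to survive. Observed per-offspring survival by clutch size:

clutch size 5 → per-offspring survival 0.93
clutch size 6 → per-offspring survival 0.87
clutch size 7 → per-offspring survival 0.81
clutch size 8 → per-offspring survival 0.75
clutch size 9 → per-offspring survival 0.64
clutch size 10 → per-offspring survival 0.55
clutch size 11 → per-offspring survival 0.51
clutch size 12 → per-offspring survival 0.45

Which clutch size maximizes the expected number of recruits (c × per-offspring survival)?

Expected recruits = c × s(c):
  c=5: 5 × 0.93 = 4.650
  c=6: 6 × 0.87 = 5.220
  c=7: 7 × 0.81 = 5.670
  c=8: 8 × 0.75 = 6.000
  c=9: 9 × 0.64 = 5.760
  c=10: 10 × 0.55 = 5.500
  c=11: 11 × 0.51 = 5.610
  c=12: 12 × 0.45 = 5.400
Maximum at c = 8 (6.000 recruits).

8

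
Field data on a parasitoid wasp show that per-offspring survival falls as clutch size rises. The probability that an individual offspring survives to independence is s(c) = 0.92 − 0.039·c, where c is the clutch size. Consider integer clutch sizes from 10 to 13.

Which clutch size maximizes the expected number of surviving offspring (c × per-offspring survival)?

Expected surviving offspring = c × s(c):
  c=10: 10 × 0.530 = 5.300
  c=11: 11 × 0.491 = 5.401
  c=12: 12 × 0.452 = 5.424
  c=13: 13 × 0.413 = 5.369
Maximum at c = 12 (5.424 surviving offspring).

12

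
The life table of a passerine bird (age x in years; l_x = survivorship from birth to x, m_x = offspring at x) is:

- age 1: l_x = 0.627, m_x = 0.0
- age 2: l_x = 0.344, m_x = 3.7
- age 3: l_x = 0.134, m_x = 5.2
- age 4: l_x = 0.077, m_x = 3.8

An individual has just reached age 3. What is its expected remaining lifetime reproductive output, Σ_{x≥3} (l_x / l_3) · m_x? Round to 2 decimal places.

7.38

l_3 = 0.134. Conditional survival from age 3 to x is l_x / l_3.
  x=3: (0.134/0.134) × 5.2 = 5.2000
  x=4: (0.077/0.134) × 3.8 = 2.1836
Sum = 5.2000 + 2.1836 = 7.3836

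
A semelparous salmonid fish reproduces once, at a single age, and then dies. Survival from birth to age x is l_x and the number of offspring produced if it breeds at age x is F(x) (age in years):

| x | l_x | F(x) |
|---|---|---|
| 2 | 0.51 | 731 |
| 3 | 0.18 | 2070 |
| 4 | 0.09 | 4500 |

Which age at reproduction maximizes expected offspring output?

4

Expected offspring if breeding at age x = l_x × F(x):
  age 2: 0.51 × 731 = 372.810
  age 3: 0.18 × 2070 = 372.600
  age 4: 0.09 × 4500 = 405.000
Maximum at age 4 (405.000).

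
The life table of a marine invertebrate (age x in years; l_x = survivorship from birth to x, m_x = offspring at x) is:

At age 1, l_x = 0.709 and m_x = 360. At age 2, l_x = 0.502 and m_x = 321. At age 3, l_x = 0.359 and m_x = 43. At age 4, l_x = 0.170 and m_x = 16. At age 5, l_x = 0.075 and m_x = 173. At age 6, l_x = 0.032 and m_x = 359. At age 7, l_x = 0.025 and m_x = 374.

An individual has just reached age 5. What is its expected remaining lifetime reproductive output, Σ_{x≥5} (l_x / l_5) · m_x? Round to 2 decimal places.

450.84

l_5 = 0.075. Conditional survival from age 5 to x is l_x / l_5.
  x=5: (0.075/0.075) × 173 = 173.0000
  x=6: (0.032/0.075) × 359 = 153.1733
  x=7: (0.025/0.075) × 374 = 124.6667
Sum = 173.0000 + 153.1733 + 124.6667 = 450.8400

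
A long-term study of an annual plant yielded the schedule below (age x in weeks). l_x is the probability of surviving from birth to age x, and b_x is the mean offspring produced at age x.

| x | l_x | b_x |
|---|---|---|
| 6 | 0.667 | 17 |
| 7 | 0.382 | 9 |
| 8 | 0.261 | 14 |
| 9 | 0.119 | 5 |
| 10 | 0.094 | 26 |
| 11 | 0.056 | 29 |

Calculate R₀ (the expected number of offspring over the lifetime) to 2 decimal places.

R₀ = Σ l_x b_x:
  age 6: 0.667 × 17 = 11.3390
  age 7: 0.382 × 9 = 3.4380
  age 8: 0.261 × 14 = 3.6540
  age 9: 0.119 × 5 = 0.5950
  age 10: 0.094 × 26 = 2.4440
  age 11: 0.056 × 29 = 1.6240
R₀ = 11.3390 + 3.4380 + 3.6540 + 0.5950 + 2.4440 + 1.6240 = 23.0940

23.09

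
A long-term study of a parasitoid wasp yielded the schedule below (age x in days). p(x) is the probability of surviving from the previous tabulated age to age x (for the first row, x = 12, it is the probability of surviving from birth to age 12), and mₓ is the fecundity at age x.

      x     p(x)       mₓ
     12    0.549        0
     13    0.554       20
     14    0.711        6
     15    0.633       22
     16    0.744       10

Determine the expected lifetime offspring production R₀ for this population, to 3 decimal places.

11.410

Survivorship from birth: l_x = p_12·p_13·…·p_x.
  l_12 = 0.54900
  l_13 = 0.30415
  l_14 = 0.21625
  l_15 = 0.13688
  l_16 = 0.10184
R₀ = Σ l_x mₓ:
  age 12: 0.54900 × 0 = 0.0000
  age 13: 0.30415 × 20 = 6.0830
  age 14: 0.21625 × 6 = 1.2975
  age 15: 0.13688 × 22 = 3.0114
  age 16: 0.10184 × 10 = 1.0184
R₀ = 0.0000 + 6.0830 + 1.2975 + 3.0114 + 1.0184 = 11.4103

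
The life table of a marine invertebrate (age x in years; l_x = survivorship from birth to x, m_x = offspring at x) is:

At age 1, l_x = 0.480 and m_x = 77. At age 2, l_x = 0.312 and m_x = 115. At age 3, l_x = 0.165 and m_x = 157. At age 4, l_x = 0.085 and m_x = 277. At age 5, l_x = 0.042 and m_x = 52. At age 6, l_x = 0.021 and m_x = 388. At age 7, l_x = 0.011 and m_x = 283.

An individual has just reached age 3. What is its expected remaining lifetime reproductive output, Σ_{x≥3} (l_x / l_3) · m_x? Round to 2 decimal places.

l_3 = 0.165. Conditional survival from age 3 to x is l_x / l_3.
  x=3: (0.165/0.165) × 157 = 157.0000
  x=4: (0.085/0.165) × 277 = 142.6970
  x=5: (0.042/0.165) × 52 = 13.2364
  x=6: (0.021/0.165) × 388 = 49.3818
  x=7: (0.011/0.165) × 283 = 18.8667
Sum = 157.0000 + 142.6970 + 13.2364 + 49.3818 + 18.8667 = 381.1818

381.18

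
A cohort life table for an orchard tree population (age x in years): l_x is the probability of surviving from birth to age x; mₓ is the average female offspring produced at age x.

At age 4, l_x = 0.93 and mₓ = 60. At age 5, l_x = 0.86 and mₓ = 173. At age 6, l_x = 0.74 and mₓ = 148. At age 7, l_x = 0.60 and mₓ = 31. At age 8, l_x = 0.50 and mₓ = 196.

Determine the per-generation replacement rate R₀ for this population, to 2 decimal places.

430.70

R₀ = Σ l_x mₓ:
  age 4: 0.93 × 60 = 55.8000
  age 5: 0.86 × 173 = 148.7800
  age 6: 0.74 × 148 = 109.5200
  age 7: 0.60 × 31 = 18.6000
  age 8: 0.50 × 196 = 98.0000
R₀ = 55.8000 + 148.7800 + 109.5200 + 18.6000 + 98.0000 = 430.7000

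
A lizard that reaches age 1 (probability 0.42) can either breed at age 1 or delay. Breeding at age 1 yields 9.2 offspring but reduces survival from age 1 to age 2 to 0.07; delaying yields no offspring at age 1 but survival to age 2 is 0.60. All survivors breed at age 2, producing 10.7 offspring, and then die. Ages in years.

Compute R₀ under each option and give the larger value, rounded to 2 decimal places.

4.18

breed at age 1: R₀ = 0.42 × (9.2 + 0.07 × 10.7) = 0.42 × 9.9490 = 4.1786
delay to age 2: R₀ = 0.42 × (0.60 × 10.7) = 0.42 × 6.4200 = 2.6964
Higher: breed at age 1 (4.1786).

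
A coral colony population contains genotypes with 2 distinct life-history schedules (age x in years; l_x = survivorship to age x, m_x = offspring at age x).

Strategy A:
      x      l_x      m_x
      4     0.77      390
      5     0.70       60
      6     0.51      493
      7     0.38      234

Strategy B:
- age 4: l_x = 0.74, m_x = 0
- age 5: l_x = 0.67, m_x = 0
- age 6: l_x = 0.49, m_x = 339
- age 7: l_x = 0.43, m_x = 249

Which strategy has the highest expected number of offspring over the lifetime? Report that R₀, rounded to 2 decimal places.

Strategy A: R₀ = 0.77×390 + 0.70×60 + 0.51×493 + 0.38×234 = 682.6500
Strategy B: R₀ = 0.74×0 + 0.67×0 + 0.49×339 + 0.43×249 = 273.1800
Highest R₀: strategy A with 682.6500.

682.65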